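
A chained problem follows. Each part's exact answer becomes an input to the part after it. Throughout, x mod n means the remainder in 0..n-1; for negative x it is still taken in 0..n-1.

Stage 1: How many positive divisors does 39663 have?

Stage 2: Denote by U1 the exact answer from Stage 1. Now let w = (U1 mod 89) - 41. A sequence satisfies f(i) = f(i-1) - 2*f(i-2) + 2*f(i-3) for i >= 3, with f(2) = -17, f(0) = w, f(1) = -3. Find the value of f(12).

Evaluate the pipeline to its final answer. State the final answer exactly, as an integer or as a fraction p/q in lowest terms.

-193

Stage 1: 39663 = 3^3 * 13 * 113; number of divisors = (3+1) * (1+1) * (1+1) = 16; answer 16
Stage 2: U1 = 16; w = -25; f(3) = 1*(-17) - 2*(-3) + 2*(-25) = -61; iterating: f(3)=-61, f(4)=-33, f(5)=55, f(6)=-1, f(7)=-177, f(8)=-65, f(9)=287, f(10)=63, f(11)=-641, f(12)=-193; answer -193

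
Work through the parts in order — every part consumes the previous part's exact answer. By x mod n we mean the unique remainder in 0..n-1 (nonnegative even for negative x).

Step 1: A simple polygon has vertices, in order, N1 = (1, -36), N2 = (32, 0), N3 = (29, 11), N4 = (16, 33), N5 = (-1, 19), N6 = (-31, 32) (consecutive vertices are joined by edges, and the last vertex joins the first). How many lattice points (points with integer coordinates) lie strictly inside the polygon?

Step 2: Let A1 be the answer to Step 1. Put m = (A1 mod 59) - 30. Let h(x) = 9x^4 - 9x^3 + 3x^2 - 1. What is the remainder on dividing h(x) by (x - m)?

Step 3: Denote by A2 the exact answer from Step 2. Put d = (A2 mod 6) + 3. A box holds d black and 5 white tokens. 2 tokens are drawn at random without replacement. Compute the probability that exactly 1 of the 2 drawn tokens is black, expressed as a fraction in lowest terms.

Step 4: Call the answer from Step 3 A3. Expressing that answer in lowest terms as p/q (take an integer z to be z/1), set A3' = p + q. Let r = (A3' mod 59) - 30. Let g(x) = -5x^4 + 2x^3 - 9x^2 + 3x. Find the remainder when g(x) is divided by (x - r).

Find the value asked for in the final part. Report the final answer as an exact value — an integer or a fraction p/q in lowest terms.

-4112190

Step 1: cross terms: (1*0 - 32*-36)=1152, (32*11 - 29*0)=352, (29*33 - 16*11)=781, (16*19 - -1*33)=337, (-1*32 - -31*19)=557, (-31*-36 - 1*32)=1084; twice the area = |4263| = 4263; area = 4263/2; boundary points = 1 + 1 + 1 + 1 + 1 + 4 = 9; strictly interior points = area - boundary/2 + 1 = 2128; answer 2128
Step 2: A1 = 2128; m = -26; remainder = value at the root: 9*(-26)^4 - 9*(-26)^3 + 3*(-26)^2 - 1 = (4112784) + (158184) + (2028) + (-1) = 4272995; answer 4272995
Step 3: A2 = 4272995; d = 8; total draws C(13,2) = 78; favorable C(8,1)*C(5,1) = 40; P = 20/39; answer 20/39
Step 4: A3 = 20/39; threaded value p + q = 59; r = -30; remainder = value at the root: -5*(-30)^4 + 2*(-30)^3 - 9*(-30)^2 + 3*(-30)^1 = (-4050000) + (-54000) + (-8100) + (-90) = -4112190; answer -4112190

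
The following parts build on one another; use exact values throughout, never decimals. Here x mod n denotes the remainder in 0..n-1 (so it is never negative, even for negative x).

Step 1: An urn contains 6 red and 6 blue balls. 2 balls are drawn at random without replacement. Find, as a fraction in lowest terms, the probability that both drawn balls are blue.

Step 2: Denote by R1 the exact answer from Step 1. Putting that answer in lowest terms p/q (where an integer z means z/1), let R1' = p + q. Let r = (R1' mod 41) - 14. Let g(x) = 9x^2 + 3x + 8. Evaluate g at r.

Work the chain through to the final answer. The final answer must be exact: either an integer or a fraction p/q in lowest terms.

Step 1: total draws C(12,2) = 66; favorable C(6,2) = 15; P = 5/22; answer 5/22
Step 2: R1 = 5/22; threaded value p + q = 27; r = 13; 9*(13)^2 + 3*(13)^1 + 8 = (1521) + (39) + (8) = 1568; answer 1568

1568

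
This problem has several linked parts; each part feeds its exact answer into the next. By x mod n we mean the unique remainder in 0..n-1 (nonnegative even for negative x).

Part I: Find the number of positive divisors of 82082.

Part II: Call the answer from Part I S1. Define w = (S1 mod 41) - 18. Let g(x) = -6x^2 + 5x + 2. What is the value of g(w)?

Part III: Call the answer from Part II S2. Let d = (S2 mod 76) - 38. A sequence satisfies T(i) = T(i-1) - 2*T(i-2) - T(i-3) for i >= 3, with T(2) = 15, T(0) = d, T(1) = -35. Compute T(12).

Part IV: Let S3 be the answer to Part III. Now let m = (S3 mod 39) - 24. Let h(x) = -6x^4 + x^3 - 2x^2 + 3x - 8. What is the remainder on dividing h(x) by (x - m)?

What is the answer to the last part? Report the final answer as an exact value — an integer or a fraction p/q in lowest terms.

-233682

Part I: 82082 = 2 * 7 * 11 * 13 * 41; number of divisors = (1+1) * (1+1) * (1+1) * (1+1) * (1+1) = 32; answer 32
Part II: S1 = 32; w = 14; -6*(14)^2 + 5*(14)^1 + 2 = (-1176) + (70) + (2) = -1104; answer -1104
Part III: S2 = -1104; d = -2; T(3) = 1*(15) - 2*(-35) - 1*(-2) = 87; iterating: T(3)=87, T(4)=92, T(5)=-97, T(6)=-368, T(7)=-266, T(8)=567, T(9)=1467, T(10)=599, T(11)=-2902, T(12)=-5567; answer -5567
Part IV: S3 = -5567; m = -14; remainder = value at the root: -6*(-14)^4 + 1*(-14)^3 - 2*(-14)^2 + 3*(-14)^1 - 8 = (-230496) + (-2744) + (-392) + (-42) + (-8) = -233682; answer -233682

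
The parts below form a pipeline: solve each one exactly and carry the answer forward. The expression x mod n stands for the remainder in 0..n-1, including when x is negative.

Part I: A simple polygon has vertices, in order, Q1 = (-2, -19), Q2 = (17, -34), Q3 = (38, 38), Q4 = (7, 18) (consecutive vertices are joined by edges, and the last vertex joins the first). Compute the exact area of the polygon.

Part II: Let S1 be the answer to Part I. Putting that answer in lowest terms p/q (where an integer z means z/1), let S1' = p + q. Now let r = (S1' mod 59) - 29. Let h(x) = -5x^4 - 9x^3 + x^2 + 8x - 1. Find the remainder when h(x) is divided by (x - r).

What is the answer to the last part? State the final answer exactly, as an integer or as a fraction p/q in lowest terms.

Part I: cross terms: (-2*-34 - 17*-19)=391, (17*38 - 38*-34)=1938, (38*18 - 7*38)=418, (7*-19 - -2*18)=-97; twice the area = |2650| = 2650; area = 1325; answer 1325
Part II: S1 = 1325; threaded value p + q = 1326; r = -1; remainder = value at the root: -5*(-1)^4 - 9*(-1)^3 + 1*(-1)^2 + 8*(-1)^1 - 1 = (-5) + (9) + (1) + (-8) + (-1) = -4; answer -4

-4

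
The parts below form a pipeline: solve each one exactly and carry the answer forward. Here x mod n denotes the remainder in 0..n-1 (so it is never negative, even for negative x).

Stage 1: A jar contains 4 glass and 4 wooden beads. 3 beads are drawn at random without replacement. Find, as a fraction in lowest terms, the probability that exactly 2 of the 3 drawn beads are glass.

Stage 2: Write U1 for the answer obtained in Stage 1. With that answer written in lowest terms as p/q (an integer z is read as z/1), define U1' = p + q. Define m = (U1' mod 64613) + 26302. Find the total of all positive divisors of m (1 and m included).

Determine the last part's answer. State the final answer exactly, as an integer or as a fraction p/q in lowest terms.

Stage 1: total draws C(8,3) = 56; favorable C(4,2)*C(4,1) = 24; P = 3/7; answer 3/7
Stage 2: U1 = 3/7; threaded value p + q = 10; m = 26312; 26312 = 2^3 * 11 * 13 * 23; sigma = (1 + 2 + 4 + 8) * (1 + 11) * (1 + 13) * (1 + 23) = 15 * 12 * 14 * 24 = 60480; answer 60480

60480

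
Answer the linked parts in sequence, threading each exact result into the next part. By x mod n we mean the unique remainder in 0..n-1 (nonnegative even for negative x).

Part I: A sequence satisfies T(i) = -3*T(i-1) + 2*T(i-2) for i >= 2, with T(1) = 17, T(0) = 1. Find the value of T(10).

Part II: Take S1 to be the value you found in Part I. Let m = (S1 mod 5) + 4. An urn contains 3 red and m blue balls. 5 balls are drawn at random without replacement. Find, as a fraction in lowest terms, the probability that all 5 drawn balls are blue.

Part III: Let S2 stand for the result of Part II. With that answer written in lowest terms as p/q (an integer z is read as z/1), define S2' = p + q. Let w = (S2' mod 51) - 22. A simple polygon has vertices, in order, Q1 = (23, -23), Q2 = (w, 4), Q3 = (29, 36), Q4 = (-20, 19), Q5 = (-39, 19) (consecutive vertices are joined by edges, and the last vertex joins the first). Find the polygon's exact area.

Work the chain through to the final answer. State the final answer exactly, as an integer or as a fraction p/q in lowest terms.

Part I: T(2) = -3*(17) + 2*(1) = -49; iterating: T(2)=-49, T(3)=181, T(4)=-641, T(5)=2285, T(6)=-8137, T(7)=28981, T(8)=-103217, T(9)=367613, T(10)=-1309273; answer -1309273
Part II: S1 = -1309273; m = 6; total draws C(9,5) = 126; favorable C(6,5) = 6; P = 1/21; answer 1/21
Part III: S2 = 1/21; threaded value p + q = 22; w = 0; cross terms: (23*4 - 0*-23)=92, (0*36 - 29*4)=-116, (29*19 - -20*36)=1271, (-20*19 - -39*19)=361, (-39*-23 - 23*19)=460; twice the area = |2068| = 2068; area = 1034; answer 1034

1034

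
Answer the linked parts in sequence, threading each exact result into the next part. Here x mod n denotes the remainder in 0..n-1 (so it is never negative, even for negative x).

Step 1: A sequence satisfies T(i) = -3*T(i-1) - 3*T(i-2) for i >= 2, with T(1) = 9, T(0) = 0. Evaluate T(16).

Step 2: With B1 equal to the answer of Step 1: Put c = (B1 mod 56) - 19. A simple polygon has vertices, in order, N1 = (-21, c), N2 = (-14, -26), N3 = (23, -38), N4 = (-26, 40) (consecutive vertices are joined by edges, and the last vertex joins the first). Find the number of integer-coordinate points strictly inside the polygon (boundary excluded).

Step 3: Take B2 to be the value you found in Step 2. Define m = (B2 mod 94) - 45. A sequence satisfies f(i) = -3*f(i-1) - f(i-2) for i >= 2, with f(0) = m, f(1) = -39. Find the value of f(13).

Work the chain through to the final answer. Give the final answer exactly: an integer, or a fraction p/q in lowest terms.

-5754423

Step 1: T(2) = -3*(9) - 3*(0) = -27; iterating: T(2)=-27, T(3)=54, T(4)=-81, T(5)=81, T(6)=0, T(7)=-243, T(8)=729, T(9)=-1458, T(10)=2187, T(11)=-2187, T(12)=0, T(13)=6561, T(14)=-19683, T(15)=39366, T(16)=-59049; answer -59049
Step 2: B1 = -59049; c = 12; cross terms: (-21*-26 - -14*12)=714, (-14*-38 - 23*-26)=1130, (23*40 - -26*-38)=-68, (-26*12 - -21*40)=528; twice the area = |2304| = 2304; area = 1152; boundary points = 1 + 1 + 1 + 1 = 4; strictly interior points = area - boundary/2 + 1 = 1151; answer 1151
Step 3: B2 = 1151; m = -22; f(2) = -3*(-39) - 1*(-22) = 139; iterating: f(2)=139, f(3)=-378, f(4)=995, f(5)=-2607, f(6)=6826, f(7)=-17871, f(8)=46787, f(9)=-122490, f(10)=320683, f(11)=-839559, f(12)=2197994, f(13)=-5754423; answer -5754423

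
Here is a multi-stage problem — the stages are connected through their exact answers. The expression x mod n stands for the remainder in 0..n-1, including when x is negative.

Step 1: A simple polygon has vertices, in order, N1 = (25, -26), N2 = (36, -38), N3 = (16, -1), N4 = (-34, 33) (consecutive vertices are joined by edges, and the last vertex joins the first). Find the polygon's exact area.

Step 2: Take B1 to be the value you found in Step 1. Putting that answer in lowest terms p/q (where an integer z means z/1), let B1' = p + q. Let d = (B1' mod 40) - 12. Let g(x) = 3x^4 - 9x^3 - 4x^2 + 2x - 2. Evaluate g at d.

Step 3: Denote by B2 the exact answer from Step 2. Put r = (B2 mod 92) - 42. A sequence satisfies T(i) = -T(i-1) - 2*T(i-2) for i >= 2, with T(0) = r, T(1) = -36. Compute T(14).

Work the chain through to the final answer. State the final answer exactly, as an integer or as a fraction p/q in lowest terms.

-3348

Step 1: cross terms: (25*-38 - 36*-26)=-14, (36*-1 - 16*-38)=572, (16*33 - -34*-1)=494, (-34*-26 - 25*33)=59; twice the area = |1111| = 1111; area = 1111/2; answer 1111/2
Step 2: B1 = 1111/2; threaded value p + q = 1113; d = 21; 3*(21)^4 - 9*(21)^3 - 4*(21)^2 + 2*(21)^1 - 2 = (583443) + (-83349) + (-1764) + (42) + (-2) = 498370; answer 498370
Step 3: B2 = 498370; r = -36; T(2) = -1*(-36) - 2*(-36) = 108; iterating: T(2)=108, T(3)=-36, T(4)=-180, T(5)=252, T(6)=108, T(7)=-612, T(8)=396, T(9)=828, T(10)=-1620, T(11)=-36, T(12)=3276, T(13)=-3204, T(14)=-3348; answer -3348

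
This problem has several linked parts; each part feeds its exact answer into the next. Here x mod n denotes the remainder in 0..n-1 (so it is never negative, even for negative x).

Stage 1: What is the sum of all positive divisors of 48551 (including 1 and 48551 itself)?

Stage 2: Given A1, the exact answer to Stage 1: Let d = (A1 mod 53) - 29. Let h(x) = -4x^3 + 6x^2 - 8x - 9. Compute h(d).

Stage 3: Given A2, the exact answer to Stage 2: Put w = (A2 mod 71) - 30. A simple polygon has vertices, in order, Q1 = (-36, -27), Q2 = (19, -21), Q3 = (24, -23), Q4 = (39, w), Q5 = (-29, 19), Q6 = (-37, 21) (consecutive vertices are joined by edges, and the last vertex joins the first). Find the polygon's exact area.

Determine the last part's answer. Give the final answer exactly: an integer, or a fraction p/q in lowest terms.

5459/2

Stage 1: 48551 = 47 * 1033; sigma = (1 + 47) * (1 + 1033) = 48 * 1034 = 49632; answer 49632
Stage 2: A1 = 49632; d = -5; -4*(-5)^3 + 6*(-5)^2 - 8*(-5)^1 - 9 = (500) + (150) + (40) + (-9) = 681; answer 681
Stage 3: A2 = 681; w = 12; cross terms: (-36*-21 - 19*-27)=1269, (19*-23 - 24*-21)=67, (24*12 - 39*-23)=1185, (39*19 - -29*12)=1089, (-29*21 - -37*19)=94, (-37*-27 - -36*21)=1755; twice the area = |5459| = 5459; area = 5459/2; answer 5459/2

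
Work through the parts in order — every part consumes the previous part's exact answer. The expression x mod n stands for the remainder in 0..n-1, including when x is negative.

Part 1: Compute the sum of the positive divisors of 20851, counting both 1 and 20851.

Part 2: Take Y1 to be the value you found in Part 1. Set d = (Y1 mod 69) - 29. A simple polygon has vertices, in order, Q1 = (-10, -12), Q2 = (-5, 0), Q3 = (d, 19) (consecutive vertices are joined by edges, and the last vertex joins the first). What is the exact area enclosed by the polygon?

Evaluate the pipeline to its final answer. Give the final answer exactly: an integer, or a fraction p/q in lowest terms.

347/2

Part 1: 20851 = 29 * 719; sigma = (1 + 29) * (1 + 719) = 30 * 720 = 21600; answer 21600
Part 2: Y1 = 21600; d = -26; cross terms: (-10*0 - -5*-12)=-60, (-5*19 - -26*0)=-95, (-26*-12 - -10*19)=502; twice the area = |347| = 347; area = 347/2; answer 347/2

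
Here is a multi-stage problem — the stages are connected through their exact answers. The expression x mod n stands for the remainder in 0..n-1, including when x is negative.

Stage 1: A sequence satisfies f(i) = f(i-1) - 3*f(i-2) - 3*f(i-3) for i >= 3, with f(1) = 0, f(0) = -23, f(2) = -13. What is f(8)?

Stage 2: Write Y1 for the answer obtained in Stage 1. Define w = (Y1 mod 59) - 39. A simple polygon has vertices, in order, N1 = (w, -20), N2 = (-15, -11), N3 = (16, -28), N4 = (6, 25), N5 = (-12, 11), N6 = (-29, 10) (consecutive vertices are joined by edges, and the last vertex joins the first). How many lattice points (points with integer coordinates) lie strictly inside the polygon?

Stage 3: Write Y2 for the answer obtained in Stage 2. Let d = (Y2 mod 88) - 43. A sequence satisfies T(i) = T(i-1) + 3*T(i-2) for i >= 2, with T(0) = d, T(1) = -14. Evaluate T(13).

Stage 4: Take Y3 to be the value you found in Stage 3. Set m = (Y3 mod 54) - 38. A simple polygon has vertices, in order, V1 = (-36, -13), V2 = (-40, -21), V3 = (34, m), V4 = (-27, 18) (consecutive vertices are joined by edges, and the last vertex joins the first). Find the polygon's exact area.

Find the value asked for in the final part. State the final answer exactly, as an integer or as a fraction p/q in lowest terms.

2925/2

Stage 1: f(3) = 1*(-13) - 3*(0) - 3*(-23) = 56; iterating: f(3)=56, f(4)=95, f(5)=-34, f(6)=-487, f(7)=-670, f(8)=893; answer 893
Stage 2: Y1 = 893; w = -31; cross terms: (-31*-11 - -15*-20)=41, (-15*-28 - 16*-11)=596, (16*25 - 6*-28)=568, (6*11 - -12*25)=366, (-12*10 - -29*11)=199, (-29*-20 - -31*10)=890; twice the area = |2660| = 2660; area = 1330; boundary points = 1 + 1 + 1 + 2 + 1 + 2 = 8; strictly interior points = area - boundary/2 + 1 = 1327; answer 1327
Stage 3: Y2 = 1327; d = -36; T(2) = 1*(-14) + 3*(-36) = -122; iterating: T(2)=-122, T(3)=-164, T(4)=-530, T(5)=-1022, T(6)=-2612, T(7)=-5678, T(8)=-13514, T(9)=-30548, T(10)=-71090, T(11)=-162734, T(12)=-376004, T(13)=-864206; answer -864206
Stage 4: Y3 = -864206; m = -28; cross terms: (-36*-21 - -40*-13)=236, (-40*-28 - 34*-21)=1834, (34*18 - -27*-28)=-144, (-27*-13 - -36*18)=999; twice the area = |2925| = 2925; area = 2925/2; answer 2925/2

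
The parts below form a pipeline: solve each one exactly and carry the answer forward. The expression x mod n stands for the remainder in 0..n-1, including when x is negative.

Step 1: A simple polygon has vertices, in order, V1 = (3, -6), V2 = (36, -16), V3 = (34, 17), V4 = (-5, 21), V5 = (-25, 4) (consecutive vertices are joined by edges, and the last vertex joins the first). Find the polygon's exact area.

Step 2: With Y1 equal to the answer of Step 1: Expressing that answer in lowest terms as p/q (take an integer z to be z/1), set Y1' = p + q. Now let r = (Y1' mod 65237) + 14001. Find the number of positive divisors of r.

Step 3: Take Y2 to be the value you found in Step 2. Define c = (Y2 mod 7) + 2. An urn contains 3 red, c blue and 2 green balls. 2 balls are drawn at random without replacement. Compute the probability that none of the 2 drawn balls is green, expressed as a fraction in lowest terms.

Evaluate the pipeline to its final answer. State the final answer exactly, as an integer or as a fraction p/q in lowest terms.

Step 1: cross terms: (3*-16 - 36*-6)=168, (36*17 - 34*-16)=1156, (34*21 - -5*17)=799, (-5*4 - -25*21)=505, (-25*-6 - 3*4)=138; twice the area = |2766| = 2766; area = 1383; answer 1383
Step 2: Y1 = 1383; threaded value p + q = 1384; r = 15385; 15385 = 5 * 17 * 181; number of divisors = (1+1) * (1+1) * (1+1) = 8; answer 8
Step 3: Y2 = 8; c = 3; total draws C(8,2) = 28; favorable C(6,2) = 15; P = 15/28; answer 15/28

15/28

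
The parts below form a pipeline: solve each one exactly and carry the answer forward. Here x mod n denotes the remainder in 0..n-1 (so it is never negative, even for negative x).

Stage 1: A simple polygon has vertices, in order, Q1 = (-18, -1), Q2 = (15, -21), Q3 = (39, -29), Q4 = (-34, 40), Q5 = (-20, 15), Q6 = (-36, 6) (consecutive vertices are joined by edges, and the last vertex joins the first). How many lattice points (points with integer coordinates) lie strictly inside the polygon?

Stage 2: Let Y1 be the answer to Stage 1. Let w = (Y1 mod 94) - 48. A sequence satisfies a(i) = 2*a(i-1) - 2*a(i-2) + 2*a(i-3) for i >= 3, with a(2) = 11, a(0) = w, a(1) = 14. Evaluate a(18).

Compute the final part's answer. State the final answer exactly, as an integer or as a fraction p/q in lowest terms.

20096

Stage 1: cross terms: (-18*-21 - 15*-1)=393, (15*-29 - 39*-21)=384, (39*40 - -34*-29)=574, (-34*15 - -20*40)=290, (-20*6 - -36*15)=420, (-36*-1 - -18*6)=144; twice the area = |2205| = 2205; area = 2205/2; boundary points = 1 + 8 + 1 + 1 + 1 + 1 = 13; strictly interior points = area - boundary/2 + 1 = 1097; answer 1097
Stage 2: Y1 = 1097; w = 15; a(3) = 2*(11) - 2*(14) + 2*(15) = 24; iterating: a(3)=24, a(4)=54, a(5)=82, a(6)=104, a(7)=152, a(8)=260, a(9)=424, a(10)=632, a(11)=936, a(12)=1456, a(13)=2304, a(14)=3568, a(15)=5440, a(16)=8352, a(17)=12960, a(18)=20096; answer 20096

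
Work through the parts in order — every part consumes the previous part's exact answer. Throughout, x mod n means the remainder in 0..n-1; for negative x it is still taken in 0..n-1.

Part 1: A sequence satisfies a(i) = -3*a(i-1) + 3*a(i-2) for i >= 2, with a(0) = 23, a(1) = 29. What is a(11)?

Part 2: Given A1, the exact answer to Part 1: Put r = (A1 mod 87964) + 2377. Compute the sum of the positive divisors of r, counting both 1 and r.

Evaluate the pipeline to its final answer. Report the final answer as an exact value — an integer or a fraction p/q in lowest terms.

40920

Part 1: a(2) = -3*(29) + 3*(23) = -18; iterating: a(2)=-18, a(3)=141, a(4)=-477, a(5)=1854, a(6)=-6993, a(7)=26541, a(8)=-100602, a(9)=381429, a(10)=-1446093, a(11)=5482566; answer 5482566
Part 2: A1 = 5482566; r = 31175; 31175 = 5^2 * 29 * 43; sigma = (1 + 5 + 25) * (1 + 29) * (1 + 43) = 31 * 30 * 44 = 40920; answer 40920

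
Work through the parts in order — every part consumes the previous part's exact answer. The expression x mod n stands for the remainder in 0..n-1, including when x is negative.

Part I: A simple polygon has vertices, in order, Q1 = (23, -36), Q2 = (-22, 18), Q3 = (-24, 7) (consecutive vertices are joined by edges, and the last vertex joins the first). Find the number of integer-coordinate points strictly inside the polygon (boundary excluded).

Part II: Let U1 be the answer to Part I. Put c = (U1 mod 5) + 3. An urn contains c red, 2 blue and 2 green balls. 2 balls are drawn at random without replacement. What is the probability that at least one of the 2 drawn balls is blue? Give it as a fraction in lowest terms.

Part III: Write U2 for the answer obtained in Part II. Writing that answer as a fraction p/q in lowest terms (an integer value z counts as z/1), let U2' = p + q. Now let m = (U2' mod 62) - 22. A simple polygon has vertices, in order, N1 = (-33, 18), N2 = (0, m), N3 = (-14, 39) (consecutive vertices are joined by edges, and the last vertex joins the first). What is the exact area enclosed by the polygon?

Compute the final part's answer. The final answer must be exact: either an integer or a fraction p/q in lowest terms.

Part I: cross terms: (23*18 - -22*-36)=-378, (-22*7 - -24*18)=278, (-24*-36 - 23*7)=703; twice the area = |603| = 603; area = 603/2; boundary points = 9 + 1 + 1 = 11; strictly interior points = area - boundary/2 + 1 = 297; answer 297
Part II: U1 = 297; c = 5; total draws C(9,2) = 36; complement C(7,2) = 21; favorable 36 - 21 = 15; P = 5/12; answer 5/12
Part III: U2 = 5/12; threaded value p + q = 17; m = -5; cross terms: (-33*-5 - 0*18)=165, (0*39 - -14*-5)=-70, (-14*18 - -33*39)=1035; twice the area = |1130| = 1130; area = 565; answer 565

565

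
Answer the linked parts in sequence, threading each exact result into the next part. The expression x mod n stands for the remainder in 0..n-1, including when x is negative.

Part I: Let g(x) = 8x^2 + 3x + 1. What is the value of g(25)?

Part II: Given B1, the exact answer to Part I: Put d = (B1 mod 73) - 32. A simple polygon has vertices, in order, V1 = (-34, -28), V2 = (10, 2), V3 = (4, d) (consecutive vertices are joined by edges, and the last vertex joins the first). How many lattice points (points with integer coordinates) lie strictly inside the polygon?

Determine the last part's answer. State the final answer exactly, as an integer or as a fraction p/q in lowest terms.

199

Part I: 8*(25)^2 + 3*(25)^1 + 1 = (5000) + (75) + (1) = 5076; answer 5076
Part II: B1 = 5076; d = 7; cross terms: (-34*2 - 10*-28)=212, (10*7 - 4*2)=62, (4*-28 - -34*7)=126; twice the area = |400| = 400; area = 200; boundary points = 2 + 1 + 1 = 4; strictly interior points = area - boundary/2 + 1 = 199; answer 199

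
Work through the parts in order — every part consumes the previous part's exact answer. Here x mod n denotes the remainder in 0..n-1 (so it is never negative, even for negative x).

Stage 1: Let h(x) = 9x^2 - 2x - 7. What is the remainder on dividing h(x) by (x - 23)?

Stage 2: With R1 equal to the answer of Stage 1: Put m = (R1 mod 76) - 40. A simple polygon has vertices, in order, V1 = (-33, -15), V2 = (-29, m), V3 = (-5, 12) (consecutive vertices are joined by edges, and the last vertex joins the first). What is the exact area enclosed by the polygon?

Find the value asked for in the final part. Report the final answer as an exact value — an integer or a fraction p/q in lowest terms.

Stage 1: remainder = value at the root: 9*(23)^2 - 2*(23)^1 - 7 = (4761) + (-46) + (-7) = 4708; answer 4708
Stage 2: R1 = 4708; m = 32; cross terms: (-33*32 - -29*-15)=-1491, (-29*12 - -5*32)=-188, (-5*-15 - -33*12)=471; twice the area = |-1208| = 1208; area = 604; answer 604

604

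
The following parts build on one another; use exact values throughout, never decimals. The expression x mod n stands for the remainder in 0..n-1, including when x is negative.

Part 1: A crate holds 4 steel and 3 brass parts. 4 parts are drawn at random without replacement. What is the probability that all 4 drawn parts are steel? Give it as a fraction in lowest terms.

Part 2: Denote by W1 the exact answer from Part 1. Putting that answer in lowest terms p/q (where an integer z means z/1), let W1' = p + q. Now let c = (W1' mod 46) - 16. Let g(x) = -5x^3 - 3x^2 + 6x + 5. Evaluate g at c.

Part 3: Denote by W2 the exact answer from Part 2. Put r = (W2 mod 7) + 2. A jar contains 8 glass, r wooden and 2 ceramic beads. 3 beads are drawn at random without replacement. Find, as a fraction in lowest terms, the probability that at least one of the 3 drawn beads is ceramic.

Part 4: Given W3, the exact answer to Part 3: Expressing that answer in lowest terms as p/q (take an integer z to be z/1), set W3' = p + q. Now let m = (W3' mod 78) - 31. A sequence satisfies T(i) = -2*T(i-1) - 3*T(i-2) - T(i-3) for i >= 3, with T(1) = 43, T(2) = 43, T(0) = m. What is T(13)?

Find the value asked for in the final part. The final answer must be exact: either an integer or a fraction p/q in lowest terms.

13305

Part 1: total draws C(7,4) = 35; favorable C(4,4) = 1; P = 1/35; answer 1/35
Part 2: W1 = 1/35; threaded value p + q = 36; c = 20; -5*(20)^3 - 3*(20)^2 + 6*(20)^1 + 5 = (-40000) + (-1200) + (120) + (5) = -41075; answer -41075
Part 3: W2 = -41075; r = 3; total draws C(13,3) = 286; complement C(11,3) = 165; favorable 286 - 165 = 121; P = 11/26; answer 11/26
Part 4: W3 = 11/26; threaded value p + q = 37; m = 6; T(3) = -2*(43) - 3*(43) - 1*(6) = -221; iterating: T(3)=-221, T(4)=270, T(5)=80, T(6)=-749, T(7)=988, T(8)=191, T(9)=-2597, T(10)=3633, T(11)=334, T(12)=-8970, T(13)=13305; answer 13305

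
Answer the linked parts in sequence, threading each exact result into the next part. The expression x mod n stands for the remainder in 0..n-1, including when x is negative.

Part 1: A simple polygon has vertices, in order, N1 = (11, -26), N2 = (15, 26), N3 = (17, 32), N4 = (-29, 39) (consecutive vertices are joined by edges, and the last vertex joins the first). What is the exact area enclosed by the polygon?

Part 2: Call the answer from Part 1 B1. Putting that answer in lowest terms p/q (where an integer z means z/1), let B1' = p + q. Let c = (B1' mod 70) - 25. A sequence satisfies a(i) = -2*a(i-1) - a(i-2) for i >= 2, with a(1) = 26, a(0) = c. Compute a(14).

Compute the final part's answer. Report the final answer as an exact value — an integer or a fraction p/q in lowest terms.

Part 1: cross terms: (11*26 - 15*-26)=676, (15*32 - 17*26)=38, (17*39 - -29*32)=1591, (-29*-26 - 11*39)=325; twice the area = |2630| = 2630; area = 1315; answer 1315
Part 2: B1 = 1315; threaded value p + q = 1316; c = 31; a(2) = -2*(26) - 1*(31) = -83; iterating: a(2)=-83, a(3)=140, a(4)=-197, a(5)=254, a(6)=-311, a(7)=368, a(8)=-425, a(9)=482, a(10)=-539, a(11)=596, a(12)=-653, a(13)=710, a(14)=-767; answer -767

-767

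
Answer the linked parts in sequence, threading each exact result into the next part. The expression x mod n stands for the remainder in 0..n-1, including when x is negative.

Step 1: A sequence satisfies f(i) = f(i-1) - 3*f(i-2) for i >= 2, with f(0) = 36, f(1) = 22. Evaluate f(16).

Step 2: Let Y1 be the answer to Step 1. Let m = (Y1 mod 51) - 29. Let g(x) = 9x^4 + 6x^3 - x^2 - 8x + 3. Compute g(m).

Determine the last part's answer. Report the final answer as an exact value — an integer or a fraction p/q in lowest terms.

Step 1: f(2) = 1*(22) - 3*(36) = -86; iterating: f(2)=-86, f(3)=-152, f(4)=106, f(5)=562, f(6)=244, f(7)=-1442, f(8)=-2174, f(9)=2152, f(10)=8674, f(11)=2218, f(12)=-23804, f(13)=-30458, f(14)=40954, f(15)=132328, f(16)=9466; answer 9466
Step 2: Y1 = 9466; m = 2; 9*(2)^4 + 6*(2)^3 - 1*(2)^2 - 8*(2)^1 + 3 = (144) + (48) + (-4) + (-16) + (3) = 175; answer 175

175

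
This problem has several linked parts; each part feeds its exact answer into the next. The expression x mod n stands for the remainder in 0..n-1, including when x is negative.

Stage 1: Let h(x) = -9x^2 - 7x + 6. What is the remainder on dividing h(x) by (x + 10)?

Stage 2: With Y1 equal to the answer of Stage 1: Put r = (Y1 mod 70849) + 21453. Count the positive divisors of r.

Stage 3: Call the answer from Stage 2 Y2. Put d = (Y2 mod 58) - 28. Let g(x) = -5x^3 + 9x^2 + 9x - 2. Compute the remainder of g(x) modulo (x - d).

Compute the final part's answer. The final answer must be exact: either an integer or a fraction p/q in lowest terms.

Stage 1: remainder = value at the root: -9*(-10)^2 - 7*(-10)^1 + 6 = (-900) + (70) + (6) = -824; answer -824
Stage 2: Y1 = -824; r = 91478; 91478 = 2 * 53 * 863; number of divisors = (1+1) * (1+1) * (1+1) = 8; answer 8
Stage 3: Y2 = 8; d = -20; remainder = value at the root: -5*(-20)^3 + 9*(-20)^2 + 9*(-20)^1 - 2 = (40000) + (3600) + (-180) + (-2) = 43418; answer 43418

43418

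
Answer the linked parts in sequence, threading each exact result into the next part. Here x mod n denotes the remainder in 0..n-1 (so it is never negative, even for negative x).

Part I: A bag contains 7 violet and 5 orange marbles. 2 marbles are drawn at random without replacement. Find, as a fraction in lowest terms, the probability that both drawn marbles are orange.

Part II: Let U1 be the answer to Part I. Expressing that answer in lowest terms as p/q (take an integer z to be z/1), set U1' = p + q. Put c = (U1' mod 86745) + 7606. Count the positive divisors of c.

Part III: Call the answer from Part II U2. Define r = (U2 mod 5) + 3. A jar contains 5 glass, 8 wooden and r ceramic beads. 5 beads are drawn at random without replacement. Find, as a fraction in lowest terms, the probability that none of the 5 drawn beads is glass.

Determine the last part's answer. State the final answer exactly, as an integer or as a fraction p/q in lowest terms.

Part I: total draws C(12,2) = 66; favorable C(5,2) = 10; P = 5/33; answer 5/33
Part II: U1 = 5/33; threaded value p + q = 38; c = 7644; 7644 = 2^2 * 3 * 7^2 * 13; number of divisors = (2+1) * (1+1) * (2+1) * (1+1) = 36; answer 36
Part III: U2 = 36; r = 4; total draws C(17,5) = 6188; favorable C(12,5) = 792; P = 198/1547; answer 198/1547

198/1547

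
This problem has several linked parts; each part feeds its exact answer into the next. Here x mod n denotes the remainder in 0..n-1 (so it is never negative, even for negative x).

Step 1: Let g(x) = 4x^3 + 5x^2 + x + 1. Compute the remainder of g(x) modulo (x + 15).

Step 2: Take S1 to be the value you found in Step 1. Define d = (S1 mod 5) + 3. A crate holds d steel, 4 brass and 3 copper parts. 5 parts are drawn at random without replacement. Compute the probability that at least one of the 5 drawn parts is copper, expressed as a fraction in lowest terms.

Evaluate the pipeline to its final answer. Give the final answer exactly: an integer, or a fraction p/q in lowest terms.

Step 1: remainder = value at the root: 4*(-15)^3 + 5*(-15)^2 + 1*(-15)^1 + 1 = (-13500) + (1125) + (-15) + (1) = -12389; answer -12389
Step 2: S1 = -12389; d = 4; total draws C(11,5) = 462; complement C(8,5) = 56; favorable 462 - 56 = 406; P = 29/33; answer 29/33

29/33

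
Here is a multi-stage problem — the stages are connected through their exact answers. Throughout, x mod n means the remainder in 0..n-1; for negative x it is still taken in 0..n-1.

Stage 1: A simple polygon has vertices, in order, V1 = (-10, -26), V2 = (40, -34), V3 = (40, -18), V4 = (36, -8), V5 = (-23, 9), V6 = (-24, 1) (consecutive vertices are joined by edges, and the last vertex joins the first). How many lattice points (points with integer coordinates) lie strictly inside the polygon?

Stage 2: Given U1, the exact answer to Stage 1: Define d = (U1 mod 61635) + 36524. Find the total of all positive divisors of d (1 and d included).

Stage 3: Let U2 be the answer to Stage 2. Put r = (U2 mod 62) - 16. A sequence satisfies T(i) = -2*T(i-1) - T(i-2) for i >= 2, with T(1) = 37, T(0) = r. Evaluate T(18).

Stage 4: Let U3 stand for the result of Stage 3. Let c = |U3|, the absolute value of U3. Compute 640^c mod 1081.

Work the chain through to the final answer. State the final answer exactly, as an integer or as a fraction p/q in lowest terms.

Stage 1: cross terms: (-10*-34 - 40*-26)=1380, (40*-18 - 40*-34)=640, (40*-8 - 36*-18)=328, (36*9 - -23*-8)=140, (-23*1 - -24*9)=193, (-24*-26 - -10*1)=634; twice the area = |3315| = 3315; area = 3315/2; boundary points = 2 + 16 + 2 + 1 + 1 + 1 = 23; strictly interior points = area - boundary/2 + 1 = 1647; answer 1647
Stage 2: U1 = 1647; d = 38171; 38171 = 7^2 * 19 * 41; sigma = (1 + 7 + 49) * (1 + 19) * (1 + 41) = 57 * 20 * 42 = 47880; answer 47880
Stage 3: U2 = 47880; r = 0; T(2) = -2*(37) - 1*(0) = -74; iterating: T(2)=-74, T(3)=111, T(4)=-148, T(5)=185, T(6)=-222, T(7)=259, T(8)=-296, T(9)=333, T(10)=-370, T(11)=407, T(12)=-444, T(13)=481, T(14)=-518, T(15)=555, T(16)=-592, T(17)=629, T(18)=-666; answer -666
Stage 4: U3 = -666; c = 666; squarings mod 1081: 640^1=640, 640^2=982, 640^4=72, 640^8=860, 640^16=196, 640^32=581, 640^64=289, 640^128=284, 640^256=662, 640^512=439; 640^666 = 640^2 * 640^8 * 640^16 * 640^128 * 640^512 = 692 (mod 1081); answer 692

692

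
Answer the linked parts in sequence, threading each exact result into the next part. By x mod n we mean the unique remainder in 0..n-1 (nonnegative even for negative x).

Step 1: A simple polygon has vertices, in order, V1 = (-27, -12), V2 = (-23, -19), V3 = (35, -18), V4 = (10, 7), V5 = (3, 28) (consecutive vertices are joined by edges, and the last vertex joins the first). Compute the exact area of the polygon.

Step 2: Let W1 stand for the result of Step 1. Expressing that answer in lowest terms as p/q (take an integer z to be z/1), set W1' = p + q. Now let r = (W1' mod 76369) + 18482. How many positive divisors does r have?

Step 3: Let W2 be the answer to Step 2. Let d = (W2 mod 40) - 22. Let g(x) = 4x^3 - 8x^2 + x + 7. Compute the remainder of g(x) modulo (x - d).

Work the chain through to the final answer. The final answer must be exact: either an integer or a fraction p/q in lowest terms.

Step 1: cross terms: (-27*-19 - -23*-12)=237, (-23*-18 - 35*-19)=1079, (35*7 - 10*-18)=425, (10*28 - 3*7)=259, (3*-12 - -27*28)=720; twice the area = |2720| = 2720; area = 1360; answer 1360
Step 2: W1 = 1360; threaded value p + q = 1361; r = 19843; 19843 is prime, so its only divisors are 1 and 19843; count = 2; answer 2
Step 3: W2 = 2; d = -20; remainder = value at the root: 4*(-20)^3 - 8*(-20)^2 + 1*(-20)^1 + 7 = (-32000) + (-3200) + (-20) + (7) = -35213; answer -35213

-35213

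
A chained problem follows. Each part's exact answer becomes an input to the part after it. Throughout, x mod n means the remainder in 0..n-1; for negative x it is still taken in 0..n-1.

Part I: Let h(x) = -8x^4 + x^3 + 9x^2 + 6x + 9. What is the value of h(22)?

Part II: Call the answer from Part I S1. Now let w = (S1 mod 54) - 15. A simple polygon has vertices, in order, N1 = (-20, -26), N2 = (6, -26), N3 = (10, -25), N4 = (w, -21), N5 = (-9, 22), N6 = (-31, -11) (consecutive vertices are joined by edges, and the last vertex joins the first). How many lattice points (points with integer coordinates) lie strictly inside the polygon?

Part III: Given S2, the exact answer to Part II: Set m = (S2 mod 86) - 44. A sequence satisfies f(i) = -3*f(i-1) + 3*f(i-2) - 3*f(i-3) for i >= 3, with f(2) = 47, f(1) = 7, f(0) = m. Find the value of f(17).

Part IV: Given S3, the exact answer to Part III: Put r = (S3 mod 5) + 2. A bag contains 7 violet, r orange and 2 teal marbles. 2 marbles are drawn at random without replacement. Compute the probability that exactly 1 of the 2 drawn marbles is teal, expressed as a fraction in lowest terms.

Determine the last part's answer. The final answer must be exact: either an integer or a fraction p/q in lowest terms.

Part I: -8*(22)^4 + 1*(22)^3 + 9*(22)^2 + 6*(22)^1 + 9 = (-1874048) + (10648) + (4356) + (132) + (9) = -1858903; answer -1858903
Part II: S1 = -1858903; w = 32; cross terms: (-20*-26 - 6*-26)=676, (6*-25 - 10*-26)=110, (10*-21 - 32*-25)=590, (32*22 - -9*-21)=515, (-9*-11 - -31*22)=781, (-31*-26 - -20*-11)=586; twice the area = |3258| = 3258; area = 1629; boundary points = 26 + 1 + 2 + 1 + 11 + 1 = 42; strictly interior points = area - boundary/2 + 1 = 1609; answer 1609
Part III: S2 = 1609; m = 17; f(3) = -3*(47) + 3*(7) - 3*(17) = -171; iterating: f(3)=-171, f(4)=633, f(5)=-2553, f(6)=10071, f(7)=-39771, f(8)=157185, f(9)=-621081, f(10)=2454111, f(11)=-9697131, f(12)=38316969, f(13)=-151404633, f(14)=598256199, f(15)=-2363933403, f(16)=9340782705, f(17)=-36908916921; answer -36908916921
Part IV: S3 = -36908916921; r = 6; total draws C(15,2) = 105; favorable C(2,1)*C(13,1) = 26; P = 26/105; answer 26/105

26/105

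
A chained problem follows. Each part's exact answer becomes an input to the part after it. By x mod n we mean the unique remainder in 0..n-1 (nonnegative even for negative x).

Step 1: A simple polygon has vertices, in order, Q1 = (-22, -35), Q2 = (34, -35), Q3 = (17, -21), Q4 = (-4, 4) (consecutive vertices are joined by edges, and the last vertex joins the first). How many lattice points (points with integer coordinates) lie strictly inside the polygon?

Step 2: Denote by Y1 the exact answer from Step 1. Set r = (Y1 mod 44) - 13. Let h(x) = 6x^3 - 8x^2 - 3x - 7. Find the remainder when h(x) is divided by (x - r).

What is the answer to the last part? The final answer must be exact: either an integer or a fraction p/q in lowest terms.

Step 1: cross terms: (-22*-35 - 34*-35)=1960, (34*-21 - 17*-35)=-119, (17*4 - -4*-21)=-16, (-4*-35 - -22*4)=228; twice the area = |2053| = 2053; area = 2053/2; boundary points = 56 + 1 + 1 + 3 = 61; strictly interior points = area - boundary/2 + 1 = 997; answer 997
Step 2: Y1 = 997; r = 16; remainder = value at the root: 6*(16)^3 - 8*(16)^2 - 3*(16)^1 - 7 = (24576) + (-2048) + (-48) + (-7) = 22473; answer 22473

22473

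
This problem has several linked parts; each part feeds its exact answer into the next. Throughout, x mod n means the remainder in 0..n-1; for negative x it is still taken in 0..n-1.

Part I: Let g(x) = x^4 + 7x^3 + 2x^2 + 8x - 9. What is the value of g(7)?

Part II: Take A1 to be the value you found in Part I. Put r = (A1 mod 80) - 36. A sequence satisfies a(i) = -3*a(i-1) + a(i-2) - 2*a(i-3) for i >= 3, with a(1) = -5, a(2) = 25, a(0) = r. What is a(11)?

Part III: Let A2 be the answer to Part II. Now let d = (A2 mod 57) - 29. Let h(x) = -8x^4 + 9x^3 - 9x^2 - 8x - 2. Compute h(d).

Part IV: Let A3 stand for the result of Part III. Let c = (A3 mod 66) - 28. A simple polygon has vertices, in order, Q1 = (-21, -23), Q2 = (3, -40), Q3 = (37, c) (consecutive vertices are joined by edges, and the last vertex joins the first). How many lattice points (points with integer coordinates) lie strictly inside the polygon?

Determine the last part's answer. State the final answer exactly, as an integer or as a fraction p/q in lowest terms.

Part I: 1*(7)^4 + 7*(7)^3 + 2*(7)^2 + 8*(7)^1 - 9 = (2401) + (2401) + (98) + (56) + (-9) = 4947; answer 4947
Part II: A1 = 4947; r = 31; a(3) = -3*(25) + 1*(-5) - 2*(31) = -142; iterating: a(3)=-142, a(4)=461, a(5)=-1575, a(6)=5470, a(7)=-18907, a(8)=65341, a(9)=-225870, a(10)=780765, a(11)=-2698847; answer -2698847
Part III: A2 = -2698847; d = 17; -8*(17)^4 + 9*(17)^3 - 9*(17)^2 - 8*(17)^1 - 2 = (-668168) + (44217) + (-2601) + (-136) + (-2) = -626690; answer -626690
Part IV: A3 = -626690; c = 18; cross terms: (-21*-40 - 3*-23)=909, (3*18 - 37*-40)=1534, (37*-23 - -21*18)=-473; twice the area = |1970| = 1970; area = 985; boundary points = 1 + 2 + 1 = 4; strictly interior points = area - boundary/2 + 1 = 984; answer 984

984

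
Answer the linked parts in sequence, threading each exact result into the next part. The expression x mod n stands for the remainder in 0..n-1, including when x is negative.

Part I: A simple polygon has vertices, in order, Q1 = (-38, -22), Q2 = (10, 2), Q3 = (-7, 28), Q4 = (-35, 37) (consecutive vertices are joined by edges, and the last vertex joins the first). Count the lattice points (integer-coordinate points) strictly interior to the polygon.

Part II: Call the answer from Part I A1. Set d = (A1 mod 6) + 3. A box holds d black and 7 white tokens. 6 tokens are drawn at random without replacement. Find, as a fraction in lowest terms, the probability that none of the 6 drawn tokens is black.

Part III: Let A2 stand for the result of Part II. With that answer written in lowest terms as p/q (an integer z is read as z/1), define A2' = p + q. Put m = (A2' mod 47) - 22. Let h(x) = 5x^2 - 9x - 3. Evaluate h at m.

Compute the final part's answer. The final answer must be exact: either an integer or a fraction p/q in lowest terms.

Part I: cross terms: (-38*2 - 10*-22)=144, (10*28 - -7*2)=294, (-7*37 - -35*28)=721, (-35*-22 - -38*37)=2176; twice the area = |3335| = 3335; area = 3335/2; boundary points = 24 + 1 + 1 + 1 = 27; strictly interior points = area - boundary/2 + 1 = 1655; answer 1655
Part II: A1 = 1655; d = 8; total draws C(15,6) = 5005; favorable C(7,6) = 7; P = 1/715; answer 1/715
Part III: A2 = 1/715; threaded value p + q = 716; m = -11; 5*(-11)^2 - 9*(-11)^1 - 3 = (605) + (99) + (-3) = 701; answer 701

701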